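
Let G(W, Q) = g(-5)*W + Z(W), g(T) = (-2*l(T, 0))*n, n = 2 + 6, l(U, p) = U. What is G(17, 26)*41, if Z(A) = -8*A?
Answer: 50184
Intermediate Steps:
n = 8
g(T) = -16*T (g(T) = -2*T*8 = -16*T)
G(W, Q) = 72*W (G(W, Q) = (-16*(-5))*W - 8*W = 80*W - 8*W = 72*W)
G(17, 26)*41 = (72*17)*41 = 1224*41 = 50184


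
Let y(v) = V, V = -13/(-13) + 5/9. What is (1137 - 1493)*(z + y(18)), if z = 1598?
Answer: -5124976/9 ≈ -5.6944e+5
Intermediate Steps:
V = 14/9 (V = -13*(-1/13) + 5*(⅑) = 1 + 5/9 = 14/9 ≈ 1.5556)
y(v) = 14/9
(1137 - 1493)*(z + y(18)) = (1137 - 1493)*(1598 + 14/9) = -356*14396/9 = -5124976/9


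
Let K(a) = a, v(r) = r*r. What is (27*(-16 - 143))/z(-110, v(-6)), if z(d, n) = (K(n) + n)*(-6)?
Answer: 159/16 ≈ 9.9375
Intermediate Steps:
v(r) = r²
z(d, n) = -12*n (z(d, n) = (n + n)*(-6) = (2*n)*(-6) = -12*n)
(27*(-16 - 143))/z(-110, v(-6)) = (27*(-16 - 143))/((-12*(-6)²)) = (27*(-159))/((-12*36)) = -4293/(-432) = -4293*(-1/432) = 159/16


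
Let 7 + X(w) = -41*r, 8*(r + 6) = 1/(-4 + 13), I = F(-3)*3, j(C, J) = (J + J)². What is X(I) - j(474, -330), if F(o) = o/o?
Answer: -31346033/72 ≈ -4.3536e+5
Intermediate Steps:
F(o) = 1
j(C, J) = 4*J² (j(C, J) = (2*J)² = 4*J²)
I = 3 (I = 1*3 = 3)
r = -431/72 (r = -6 + 1/(8*(-4 + 13)) = -6 + (⅛)/9 = -6 + (⅛)*(⅑) = -6 + 1/72 = -431/72 ≈ -5.9861)
X(w) = 17167/72 (X(w) = -7 - 41*(-431/72) = -7 + 17671/72 = 17167/72)
X(I) - j(474, -330) = 17167/72 - 4*(-330)² = 17167/72 - 4*108900 = 17167/72 - 1*435600 = 17167/72 - 435600 = -31346033/72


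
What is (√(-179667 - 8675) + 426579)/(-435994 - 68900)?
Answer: -142193/168298 - I*√188342/504894 ≈ -0.84489 - 0.00085955*I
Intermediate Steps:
(√(-179667 - 8675) + 426579)/(-435994 - 68900) = (√(-188342) + 426579)/(-504894) = (I*√188342 + 426579)*(-1/504894) = (426579 + I*√188342)*(-1/504894) = -142193/168298 - I*√188342/504894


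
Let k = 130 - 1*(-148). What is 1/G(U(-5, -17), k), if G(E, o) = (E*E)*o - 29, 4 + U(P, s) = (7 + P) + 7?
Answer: 1/6921 ≈ 0.00014449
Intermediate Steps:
U(P, s) = 10 + P (U(P, s) = -4 + ((7 + P) + 7) = -4 + (14 + P) = 10 + P)
k = 278 (k = 130 + 148 = 278)
G(E, o) = -29 + o*E² (G(E, o) = E²*o - 29 = o*E² - 29 = -29 + o*E²)
1/G(U(-5, -17), k) = 1/(-29 + 278*(10 - 5)²) = 1/(-29 + 278*5²) = 1/(-29 + 278*25) = 1/(-29 + 6950) = 1/6921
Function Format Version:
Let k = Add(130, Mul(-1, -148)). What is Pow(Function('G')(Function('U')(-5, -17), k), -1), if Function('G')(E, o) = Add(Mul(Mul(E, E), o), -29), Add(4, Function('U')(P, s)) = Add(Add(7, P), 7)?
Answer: Rational(1, 6921) ≈ 0.00014449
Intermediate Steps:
Function('U')(P, s) = Add(10, P) (Function('U')(P, s) = Add(-4, Add(Add(7, P), 7)) = Add(-4, Add(14, P)) = Add(10, P))
k = 278 (k = Add(130, 148) = 278)
Function('G')(E, o) = Add(-29, Mul(o, Pow(E, 2))) (Function('G')(E, o) = Add(Mul(Pow(E, 2), o), -29) = Add(Mul(o, Pow(E, 2)), -29) = Add(-29, Mul(o, Pow(E, 2))))
Pow(Function('G')(Function('U')(-5, -17), k), -1) = Pow(Add(-29, Mul(278, Pow(Add(10, -5), 2))), -1) = Pow(Add(-29, Mul(278, Pow(5, 2))), -1) = Pow(Add(-29, Mul(278, 25)), -1) = Pow(Add(-29, 6950), -1) = Pow(6921, -1) = Rational(1, 6921)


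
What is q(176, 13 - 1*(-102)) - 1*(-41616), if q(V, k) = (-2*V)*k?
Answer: 1136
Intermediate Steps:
q(V, k) = -2*V*k
q(176, 13 - 1*(-102)) - 1*(-41616) = -2*176*(13 - 1*(-102)) - 1*(-41616) = -2*176*(13 + 102) + 41616 = -2*176*115 + 41616 = -40480 + 41616 = 1136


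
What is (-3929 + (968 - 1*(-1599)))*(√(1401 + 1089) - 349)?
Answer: 475338 - 1362*√2490 ≈ 4.0737e+5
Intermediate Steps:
(-3929 + (968 - 1*(-1599)))*(√(1401 + 1089) - 349) = (-3929 + (968 + 1599))*(√2490 - 349) = (-3929 + 2567)*(-349 + √2490) = -1362*(-349 + √2490) = 475338 - 1362*√2490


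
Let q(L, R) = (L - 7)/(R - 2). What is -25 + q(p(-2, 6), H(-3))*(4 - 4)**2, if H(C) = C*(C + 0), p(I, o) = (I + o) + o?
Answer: -25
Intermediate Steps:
p(I, o) = I + 2*o
H(C) = C**2 (H(C) = C*C = C**2)
q(L, R) = (-7 + L)/(-2 + R)
-25 + q(p(-2, 6), H(-3))*(4 - 4)**2 = -25 + ((-7 + (-2 + 2*6))/(-2 + (-3)**2))*(4 - 4)**2 = -25 + ((-7 + (-2 + 12))/(-2 + 9))*0**2 = -25 + ((-7 + 10)/7)*0 = -25 + ((1/7)*3)*0 = -25 + (3/7)*0 = -25 + 0 = -25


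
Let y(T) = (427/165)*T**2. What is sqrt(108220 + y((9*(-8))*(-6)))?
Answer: 2*sqrt(447080095)/55 ≈ 768.88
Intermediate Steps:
y(T) = 427*T**2/165 (y(T) = (427*(1/165))*T**2 = 427*T**2/165)
sqrt(108220 + y((9*(-8))*(-6))) = sqrt(108220 + 427*((9*(-8))*(-6))**2/165) = sqrt(108220 + 427*(-72*(-6))**2/165) = sqrt(108220 + (427/165)*432**2) = sqrt(108220 + (427/165)*186624) = sqrt(108220 + 26562816/55) = sqrt(32514916/55) = 2*sqrt(447080095)/55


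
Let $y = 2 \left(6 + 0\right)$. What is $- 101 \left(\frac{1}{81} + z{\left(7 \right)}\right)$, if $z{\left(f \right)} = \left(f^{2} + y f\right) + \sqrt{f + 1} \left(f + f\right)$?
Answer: $- \frac{1088174}{81} - 2828 \sqrt{2} \approx -17434.0$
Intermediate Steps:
$y = 12$ ($y = 2 \cdot 6 = 12$)
$z{\left(f \right)} = f^{2} + 12 f + 2 f \sqrt{1 + f}$ ($z{\left(f \right)} = \left(f^{2} + 12 f\right) + \sqrt{f + 1} \left(f + f\right) = \left(f^{2} + 12 f\right) + \sqrt{1 + f} 2 f = \left(f^{2} + 12 f\right) + 2 f \sqrt{1 + f} = f^{2} + 12 f + 2 f \sqrt{1 + f}$)
$- 101 \left(\frac{1}{81} + z{\left(7 \right)}\right) = - 101 \left(\frac{1}{81} + 7 \left(12 + 7 + 2 \sqrt{1 + 7}\right)\right) = - 101 \left(\frac{1}{81} + 7 \left(12 + 7 + 2 \sqrt{8}\right)\right) = - 101 \left(\frac{1}{81} + 7 \left(12 + 7 + 2 \cdot 2 \sqrt{2}\right)\right) = - 101 \left(\frac{1}{81} + 7 \left(12 + 7 + 4 \sqrt{2}\right)\right) = - 101 \left(\frac{1}{81} + 7 \left(19 + 4 \sqrt{2}\right)\right) = - 101 \left(\frac{1}{81} + \left(133 + 28 \sqrt{2}\right)\right) = - 101 \left(\frac{10774}{81} + 28 \sqrt{2}\right) = - \frac{1088174}{81} - 2828 \sqrt{2}$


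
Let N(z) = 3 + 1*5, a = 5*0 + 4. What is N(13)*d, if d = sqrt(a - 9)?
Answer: 8*I*sqrt(5) ≈ 17.889*I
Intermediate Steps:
a = 4 (a = 0 + 4 = 4)
N(z) = 8 (N(z) = 3 + 5 = 8)
d = I*sqrt(5) (d = sqrt(4 - 9) = sqrt(-5) = I*sqrt(5) ≈ 2.2361*I)
N(13)*d = 8*(I*sqrt(5)) = 8*I*sqrt(5)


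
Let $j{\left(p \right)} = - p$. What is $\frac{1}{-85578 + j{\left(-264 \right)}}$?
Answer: $- \frac{1}{85314} \approx -1.1721 \cdot 10^{-5}$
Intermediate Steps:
$\frac{1}{-85578 + j{\left(-264 \right)}} = \frac{1}{-85578 - -264} = \frac{1}{-85578 + 264} = \frac{1}{-85314} = - \frac{1}{85314}$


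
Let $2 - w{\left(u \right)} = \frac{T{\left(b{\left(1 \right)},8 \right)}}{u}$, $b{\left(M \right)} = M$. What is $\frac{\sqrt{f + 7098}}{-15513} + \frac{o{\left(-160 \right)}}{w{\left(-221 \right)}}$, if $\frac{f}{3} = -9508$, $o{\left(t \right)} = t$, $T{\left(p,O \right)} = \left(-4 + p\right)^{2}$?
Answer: $- \frac{35360}{451} - \frac{i \sqrt{21426}}{15513} \approx -78.404 - 0.0094357 i$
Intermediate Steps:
$w{\left(u \right)} = 2 - \frac{9}{u}$ ($w{\left(u \right)} = 2 - \frac{\left(-4 + 1\right)^{2}}{u} = 2 - \frac{\left(-3\right)^{2}}{u} = 2 - \frac{9}{u}$)
$f = -28524$ ($f = 3 \left(-9508\right) = -28524$)
$\frac{\sqrt{f + 7098}}{-15513} + \frac{o{\left(-160 \right)}}{w{\left(-221 \right)}} = \frac{\sqrt{-28524 + 7098}}{-15513} - \frac{160}{2 - \frac{9}{-221}} = \sqrt{-21426} \left(- \frac{1}{15513}\right) - \frac{160}{2 - - \frac{9}{221}} = i \sqrt{21426} \left(- \frac{1}{15513}\right) - \frac{160}{2 + \frac{9}{221}} = - \frac{i \sqrt{21426}}{15513} - \frac{160}{\frac{451}{221}} = - \frac{i \sqrt{21426}}{15513} - \frac{35360}{451} = - \frac{35360}{451} - \frac{i \sqrt{21426}}{15513}$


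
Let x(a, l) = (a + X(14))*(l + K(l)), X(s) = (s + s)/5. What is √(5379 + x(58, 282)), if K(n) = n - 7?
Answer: 3*√113345/5 ≈ 202.00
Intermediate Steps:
X(s) = 2*s/5 (X(s) = (2*s)*(⅕) = 2*s/5)
K(n) = -7 + n
x(a, l) = (-7 + 2*l)*(28/5 + a) (x(a, l) = (a + (⅖)*14)*(l + (-7 + l)) = (a + 28/5)*(-7 + 2*l) = (28/5 + a)*(-7 + 2*l) = (-7 + 2*l)*(28/5 + a))
√(5379 + x(58, 282)) = √(5379 + (-196/5 - 7*58 + (56/5)*282 + 2*58*282)) = √(5379 + (-196/5 - 406 + 15792/5 + 32712)) = √(5379 + 177126/5) = √(204021/5) = 3*√113345/5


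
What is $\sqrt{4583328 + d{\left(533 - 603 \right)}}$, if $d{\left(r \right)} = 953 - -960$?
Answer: $\sqrt{4585241} \approx 2141.3$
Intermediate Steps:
$d{\left(r \right)} = 1913$ ($d{\left(r \right)} = 953 + 960 = 1913$)
$\sqrt{4583328 + d{\left(533 - 603 \right)}} = \sqrt{4583328 + 1913} = \sqrt{4585241}$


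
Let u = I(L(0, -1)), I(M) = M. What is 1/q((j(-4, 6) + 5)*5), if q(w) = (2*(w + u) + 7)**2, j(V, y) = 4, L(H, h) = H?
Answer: 1/9409 ≈ 0.00010628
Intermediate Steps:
u = 0
q(w) = (7 + 2*w)**2 (q(w) = (2*(w + 0) + 7)**2 = (2*w + 7)**2 = (7 + 2*w)**2)
1/q((j(-4, 6) + 5)*5) = 1/((7 + 2*((4 + 5)*5))**2) = 1/((7 + 2*(9*5))**2) = 1/((7 + 2*45)**2) = 1/((7 + 90)**2) = 1/(97**2) = 1/9409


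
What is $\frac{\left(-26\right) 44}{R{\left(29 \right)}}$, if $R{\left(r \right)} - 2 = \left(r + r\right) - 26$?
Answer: $- \frac{572}{17} \approx -33.647$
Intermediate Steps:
$R{\left(r \right)} = -24 + 2 r$ ($R{\left(r \right)} = 2 + \left(\left(r + r\right) - 26\right) = 2 + \left(2 r - 26\right) = 2 + \left(-26 + 2 r\right) = -24 + 2 r$)
$\frac{\left(-26\right) 44}{R{\left(29 \right)}} = \frac{\left(-26\right) 44}{-24 + 2 \cdot 29} = - \frac{1144}{-24 + 58} = - \frac{1144}{34} = \left(-1144\right) \frac{1}{34} = - \frac{572}{17}$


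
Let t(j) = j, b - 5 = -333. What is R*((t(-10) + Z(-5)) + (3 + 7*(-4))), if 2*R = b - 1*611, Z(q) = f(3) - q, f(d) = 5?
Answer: 23475/2 ≈ 11738.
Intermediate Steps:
b = -328 (b = 5 - 333 = -328)
Z(q) = 5 - q
R = -939/2 (R = (-328 - 1*611)/2 = (-328 - 611)/2 = (1/2)*(-939) = -939/2 ≈ -469.50)
R*((t(-10) + Z(-5)) + (3 + 7*(-4))) = -939*((-10 + (5 - 1*(-5))) + (3 + 7*(-4)))/2 = -939*((-10 + (5 + 5)) + (3 - 28))/2 = -939*((-10 + 10) - 25)/2 = -939*(0 - 25)/2 = -939/2*(-25) = 23475/2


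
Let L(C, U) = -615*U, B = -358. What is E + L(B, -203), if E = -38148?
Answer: 86697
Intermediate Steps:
E + L(B, -203) = -38148 - 615*(-203) = -38148 + 124845 = 86697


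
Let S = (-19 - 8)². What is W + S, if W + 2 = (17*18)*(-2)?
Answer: 115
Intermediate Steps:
W = -614 (W = -2 + (17*18)*(-2) = -2 + 306*(-2) = -2 - 612 = -614)
S = 729 (S = (-27)² = 729)
W + S = -614 + 729 = 115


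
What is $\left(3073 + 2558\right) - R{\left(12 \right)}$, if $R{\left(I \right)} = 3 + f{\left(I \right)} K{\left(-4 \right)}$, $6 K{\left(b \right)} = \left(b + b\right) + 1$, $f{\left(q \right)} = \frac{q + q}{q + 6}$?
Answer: $\frac{50666}{9} \approx 5629.6$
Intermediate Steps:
$f{\left(q \right)} = \frac{2 q}{6 + q}$
$K{\left(b \right)} = \frac{1}{6} + \frac{b}{3}$ ($K{\left(b \right)} = \frac{\left(b + b\right) + 1}{6} = \frac{2 b + 1}{6} = \frac{1 + 2 b}{6} = \frac{1}{6} + \frac{b}{3}$)
$R{\left(I \right)} = 3 - \frac{7 I}{3 \left(6 + I\right)}$ ($R{\left(I \right)} = 3 + \frac{2 I}{6 + I} \left(\frac{1}{6} + \frac{1}{3} \left(-4\right)\right) = 3 + \frac{2 I}{6 + I} \left(\frac{1}{6} - \frac{4}{3}\right) = 3 + \frac{2 I}{6 + I} \left(- \frac{7}{6}\right) = 3 - \frac{7 I}{3 \left(6 + I\right)}$)
$\left(3073 + 2558\right) - R{\left(12 \right)} = \left(3073 + 2558\right) - \frac{2 \left(27 + 12\right)}{3 \left(6 + 12\right)} = 5631 - \frac{2}{3} \cdot \frac{1}{18} \cdot 39 = 5631 - \frac{13}{9} = \frac{50666}{9}$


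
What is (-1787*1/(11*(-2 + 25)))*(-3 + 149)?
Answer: -260902/253 ≈ -1031.2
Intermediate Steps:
(-1787*1/(11*(-2 + 25)))*(-3 + 149) = -1787/(11*23)*146 = -1787/253*146 = -260902/253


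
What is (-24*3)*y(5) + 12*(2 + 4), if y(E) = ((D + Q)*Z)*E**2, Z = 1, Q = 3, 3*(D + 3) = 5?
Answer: -2928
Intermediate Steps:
D = -4/3 (D = -3 + (1/3)*5 = -3 + 5/3 = -4/3 ≈ -1.3333)
y(E) = 5*E**2/3 (y(E) = ((-4/3 + 3)*1)*E**2 = ((5/3)*1)*E**2 = 5*E**2/3)
(-24*3)*y(5) + 12*(2 + 4) = (-24*3)*((5/3)*5**2) + 12*(2 + 4) = -120*25 + 12*6 = -72*125/3 + 72 = -3000 + 72 = -2928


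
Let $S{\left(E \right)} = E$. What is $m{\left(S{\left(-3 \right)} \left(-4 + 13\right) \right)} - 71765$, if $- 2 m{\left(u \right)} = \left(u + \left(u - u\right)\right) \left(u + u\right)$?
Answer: $-72494$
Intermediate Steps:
$m{\left(u \right)} = - u^{2}$ ($m{\left(u \right)} = - \frac{\left(u + \left(u - u\right)\right) \left(u + u\right)}{2} = - \frac{\left(u + 0\right) 2 u}{2} = - \frac{u 2 u}{2} = - \frac{2 u^{2}}{2} = - u^{2}$)
$m{\left(S{\left(-3 \right)} \left(-4 + 13\right) \right)} - 71765 = - \left(- 3 \left(-4 + 13\right)\right)^{2} - 71765 = - \left(\left(-3\right) 9\right)^{2} - 71765 = - \left(-27\right)^{2} - 71765 = \left(-1\right) 729 - 71765 = -729 - 71765 = -72494$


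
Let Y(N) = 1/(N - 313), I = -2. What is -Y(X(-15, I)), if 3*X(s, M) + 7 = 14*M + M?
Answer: 3/976 ≈ 0.0030738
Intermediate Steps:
X(s, M) = -7/3 + 5*M (X(s, M) = -7/3 + (14*M + M)/3 = -7/3 + (15*M)/3 = -7/3 + 5*M)
Y(N) = 1/(-313 + N)
-Y(X(-15, I)) = -1/(-313 + (-7/3 + 5*(-2))) = -1/(-313 + (-7/3 - 10)) = -1/(-313 - 37/3) = -1/(-976/3) = -1*(-3/976) = 3/976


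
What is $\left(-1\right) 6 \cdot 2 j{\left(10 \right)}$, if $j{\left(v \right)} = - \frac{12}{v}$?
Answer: $\frac{72}{5} \approx 14.4$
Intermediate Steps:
$\left(-1\right) 6 \cdot 2 j{\left(10 \right)} = \left(-1\right) 6 \cdot 2 \left(- \frac{12}{10}\right) = \left(-6\right) 2 \left(\left(-12\right) \frac{1}{10}\right) = \left(-12\right) \left(- \frac{6}{5}\right) = \frac{72}{5}$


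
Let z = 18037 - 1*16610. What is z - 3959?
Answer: -2532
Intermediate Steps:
z = 1427 (z = 18037 - 16610 = 1427)
z - 3959 = 1427 - 3959 = -2532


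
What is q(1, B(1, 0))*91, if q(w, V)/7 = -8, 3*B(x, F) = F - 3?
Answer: -5096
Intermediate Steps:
B(x, F) = -1 + F/3 (B(x, F) = (F - 3)/3 = (-3 + F)/3 = -1 + F/3)
q(w, V) = -56 (q(w, V) = 7*(-8) = -56)
q(1, B(1, 0))*91 = -56*91 = -5096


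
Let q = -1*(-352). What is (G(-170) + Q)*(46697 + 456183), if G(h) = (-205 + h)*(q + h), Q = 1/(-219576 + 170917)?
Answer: -1670052788542880/48659 ≈ -3.4322e+10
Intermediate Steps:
Q = -1/48659 (Q = 1/(-48659) = -1/48659 ≈ -2.0551e-5)
q = 352
G(h) = (-205 + h)*(352 + h)
(G(-170) + Q)*(46697 + 456183) = ((-72160 + (-170)² + 147*(-170)) - 1/48659)*(46697 + 456183) = ((-72160 + 28900 - 24990) - 1/48659)*502880 = (-68250 - 1/48659)*502880 = -3320976751/48659*502880 = -1670052788542880/48659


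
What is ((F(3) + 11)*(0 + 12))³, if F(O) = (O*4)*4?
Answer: 354894912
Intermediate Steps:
F(O) = 16*O (F(O) = (4*O)*4 = 16*O)
((F(3) + 11)*(0 + 12))³ = ((16*3 + 11)*(0 + 12))³ = ((48 + 11)*12)³ = (59*12)³ = 708³ = 354894912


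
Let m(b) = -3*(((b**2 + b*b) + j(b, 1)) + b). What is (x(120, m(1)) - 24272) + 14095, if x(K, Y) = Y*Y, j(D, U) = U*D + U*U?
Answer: -9952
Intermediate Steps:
j(D, U) = U**2 + D*U (j(D, U) = D*U + U**2 = U**2 + D*U)
m(b) = -3 - 6*b - 6*b**2 (m(b) = -3*(((b**2 + b*b) + 1*(b + 1)) + b) = -3*(((b**2 + b**2) + 1*(1 + b)) + b) = -3*((2*b**2 + (1 + b)) + b) = -3*((1 + b + 2*b**2) + b) = -3*(1 + 2*b + 2*b**2) = -3 - 6*b - 6*b**2)
x(K, Y) = Y**2
(x(120, m(1)) - 24272) + 14095 = ((-3 - 6*1 - 6*1**2)**2 - 24272) + 14095 = ((-3 - 6 - 6*1)**2 - 24272) + 14095 = ((-3 - 6 - 6)**2 - 24272) + 14095 = ((-15)**2 - 24272) + 14095 = (225 - 24272) + 14095 = -24047 + 14095 = -9952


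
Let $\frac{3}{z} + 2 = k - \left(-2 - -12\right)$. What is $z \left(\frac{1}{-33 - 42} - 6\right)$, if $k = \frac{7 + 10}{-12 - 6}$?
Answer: $\frac{8118}{5825} \approx 1.3936$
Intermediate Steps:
$k = - \frac{17}{18}$ ($k = \frac{17}{-18} = 17 \left(- \frac{1}{18}\right) = - \frac{17}{18} \approx -0.94444$)
$z = - \frac{54}{233}$ ($z = \frac{3}{-2 - \left(- \frac{19}{18} + 12\right)} = \frac{3}{-2 - \frac{197}{18}} = \frac{3}{- \frac{233}{18}} = 3 \left(- \frac{18}{233}\right) = - \frac{54}{233} \approx -0.23176$)
$z \left(\frac{1}{-33 - 42} - 6\right) = - \frac{54 \left(\frac{1}{-33 - 42} - 6\right)}{233} = - \frac{54 \left(\frac{1}{-75} - 6\right)}{233} = - \frac{54 \left(- \frac{1}{75} - 6\right)}{233} = \left(- \frac{54}{233}\right) \left(- \frac{451}{75}\right) = \frac{8118}{5825}$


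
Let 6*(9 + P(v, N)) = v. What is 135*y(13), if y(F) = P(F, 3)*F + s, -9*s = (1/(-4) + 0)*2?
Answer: -11985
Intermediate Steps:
P(v, N) = -9 + v/6
s = 1/18 (s = -(1/(-4) + 0)*2/9 = -(-¼ + 0)*2/9 = -(-1)*2/36 = -⅑*(-½) = 1/18 ≈ 0.055556)
y(F) = 1/18 + F*(-9 + F/6) (y(F) = (-9 + F/6)*F + 1/18 = F*(-9 + F/6) + 1/18 = 1/18 + F*(-9 + F/6))
135*y(13) = 135*(1/18 + (⅙)*13*(-54 + 13)) = 135*(1/18 + (⅙)*13*(-41)) = 135*(1/18 - 533/6) = 135*(-799/9) = -11985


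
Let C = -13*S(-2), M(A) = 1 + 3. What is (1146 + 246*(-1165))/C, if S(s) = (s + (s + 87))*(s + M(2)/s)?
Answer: -71361/1079 ≈ -66.136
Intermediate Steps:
M(A) = 4
S(s) = (87 + 2*s)*(s + 4/s) (S(s) = (s + (s + 87))*(s + 4/s) = (s + (87 + s))*(s + 4/s) = (87 + 2*s)*(s + 4/s))
C = 4316 (C = -13*(8 + 2*(-2)**2 + 87*(-2) + 348/(-2)) = -13*(8 + 2*4 - 174 + 348*(-1/2)) = -13*(8 + 8 - 174 - 174) = -13*(-332) = 4316)
(1146 + 246*(-1165))/C = (1146 + 246*(-1165))/4316 = (1146 - 286590)*(1/4316) = -285444*1/4316 = -71361/1079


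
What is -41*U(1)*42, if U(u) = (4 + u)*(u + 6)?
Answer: -60270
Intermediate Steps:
U(u) = (4 + u)*(6 + u)
-41*U(1)*42 = -41*(24 + 1**2 + 10*1)*42 = -41*(24 + 1 + 10)*42 = -41*35*42 = -1435*42 = -60270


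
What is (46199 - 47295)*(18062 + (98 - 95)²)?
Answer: -19805816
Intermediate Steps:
(46199 - 47295)*(18062 + (98 - 95)²) = -1096*(18062 + 3²) = -1096*(18062 + 9) = -1096*18071 = -19805816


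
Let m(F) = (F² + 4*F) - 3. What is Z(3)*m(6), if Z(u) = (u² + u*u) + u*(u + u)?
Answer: 2052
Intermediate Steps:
m(F) = -3 + F² + 4*F
Z(u) = 4*u² (Z(u) = (u² + u²) + u*(2*u) = 2*u² + 2*u² = 4*u²)
Z(3)*m(6) = (4*3²)*(-3 + 6² + 4*6) = (4*9)*(-3 + 36 + 24) = 36*57 = 2052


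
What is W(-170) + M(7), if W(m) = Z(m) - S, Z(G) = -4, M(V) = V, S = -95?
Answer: 98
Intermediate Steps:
W(m) = 91 (W(m) = -4 - 1*(-95) = -4 + 95 = 91)
W(-170) + M(7) = 91 + 7 = 98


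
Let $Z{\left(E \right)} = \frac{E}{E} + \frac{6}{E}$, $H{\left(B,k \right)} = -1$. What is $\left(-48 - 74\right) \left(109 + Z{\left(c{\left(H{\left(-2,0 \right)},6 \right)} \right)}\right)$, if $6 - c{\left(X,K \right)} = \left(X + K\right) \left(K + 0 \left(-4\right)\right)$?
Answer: $- \frac{26779}{2} \approx -13390.0$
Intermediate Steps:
$c{\left(X,K \right)} = 6 - K \left(K + X\right)$ ($c{\left(X,K \right)} = 6 - \left(X + K\right) \left(K + 0 \left(-4\right)\right) = 6 - \left(K + X\right) \left(K + 0\right) = 6 - \left(K + X\right) K = 6 - K \left(K + X\right)$)
$Z{\left(E \right)} = 1 + \frac{6}{E}$
$\left(-48 - 74\right) \left(109 + Z{\left(c{\left(H{\left(-2,0 \right)},6 \right)} \right)}\right) = \left(-48 - 74\right) \left(109 + \frac{6 - \left(30 - 6\right)}{6 - 6^{2} - 6 \left(-1\right)}\right) = \left(-48 - 74\right) \left(109 + \frac{6 + \left(6 - 36 + 6\right)}{6 - 36 + 6}\right) = - 122 \left(109 + \frac{6 + \left(6 - 36 + 6\right)}{6 - 36 + 6}\right) = - 122 \left(109 + \frac{6 - 24}{-24}\right) = - 122 \left(109 - - \frac{3}{4}\right) = - 122 \left(109 + \frac{3}{4}\right) = \left(-122\right) \frac{439}{4} = - \frac{26779}{2}$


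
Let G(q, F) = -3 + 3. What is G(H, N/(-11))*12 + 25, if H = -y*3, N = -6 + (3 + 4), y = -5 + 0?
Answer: 25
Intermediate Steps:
y = -5
N = 1 (N = -6 + 7 = 1)
H = 15 (H = -(-5)*3 = -1*(-15) = 15)
G(q, F) = 0
G(H, N/(-11))*12 + 25 = 0*12 + 25 = 0 + 25 = 25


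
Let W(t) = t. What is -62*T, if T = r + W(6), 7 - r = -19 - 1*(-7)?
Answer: -1550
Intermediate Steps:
r = 19 (r = 7 - (-19 - 1*(-7)) = 7 - (-19 + 7) = 7 - 1*(-12) = 7 + 12 = 19)
T = 25 (T = 19 + 6 = 25)
-62*T = -62*25 = -1550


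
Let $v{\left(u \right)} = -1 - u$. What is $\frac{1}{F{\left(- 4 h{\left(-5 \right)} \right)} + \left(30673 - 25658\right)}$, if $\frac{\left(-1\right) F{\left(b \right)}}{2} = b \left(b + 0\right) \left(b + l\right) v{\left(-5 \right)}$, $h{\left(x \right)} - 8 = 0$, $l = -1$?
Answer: $\frac{1}{275351} \approx 3.6317 \cdot 10^{-6}$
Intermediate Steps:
$h{\left(x \right)} = 8$ ($h{\left(x \right)} = 8 + 0 = 8$)
$F{\left(b \right)} = - 8 b^{2} \left(-1 + b\right)$ ($F{\left(b \right)} = - 2 b \left(b + 0\right) \left(b - 1\right) \left(-1 - -5\right) = - 2 b b \left(-1 + b\right) \left(-1 + 5\right) = - 2 b^{2} \left(-1 + b\right) 4 = - 2 \cdot 4 b^{2} \left(-1 + b\right) = - 8 b^{2} \left(-1 + b\right)$)
$\frac{1}{F{\left(- 4 h{\left(-5 \right)} \right)} + \left(30673 - 25658\right)} = \frac{1}{8 \left(\left(-4\right) 8\right)^{2} \left(1 - \left(-4\right) 8\right) + \left(30673 - 25658\right)} = \frac{1}{8 \left(-32\right)^{2} \left(1 - -32\right) + \left(30673 - 25658\right)} = \frac{1}{8 \cdot 1024 \left(1 + 32\right) + 5015} = \frac{1}{8 \cdot 1024 \cdot 33 + 5015} = \frac{1}{270336 + 5015} = \frac{1}{275351}$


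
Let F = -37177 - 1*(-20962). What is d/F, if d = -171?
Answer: 57/5405 ≈ 0.010546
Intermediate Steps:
F = -16215 (F = -37177 + 20962 = -16215)
d/F = -171/(-16215) = -171*(-1/16215) = 57/5405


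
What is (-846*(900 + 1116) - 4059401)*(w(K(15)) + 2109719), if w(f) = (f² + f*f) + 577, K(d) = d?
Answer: -12168317713002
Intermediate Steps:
w(f) = 577 + 2*f² (w(f) = (f² + f²) + 577 = 2*f² + 577 = 577 + 2*f²)
(-846*(900 + 1116) - 4059401)*(w(K(15)) + 2109719) = (-846*(900 + 1116) - 4059401)*((577 + 2*15²) + 2109719) = (-846*2016 - 4059401)*((577 + 2*225) + 2109719) = (-1705536 - 4059401)*((577 + 450) + 2109719) = -5764937*(1027 + 2109719) = -5764937*2110746 = -12168317713002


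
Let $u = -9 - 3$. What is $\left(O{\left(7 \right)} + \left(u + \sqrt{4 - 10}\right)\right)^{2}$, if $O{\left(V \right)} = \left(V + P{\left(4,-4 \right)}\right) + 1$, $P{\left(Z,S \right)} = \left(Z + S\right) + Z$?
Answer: $-6$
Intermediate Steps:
$P{\left(Z,S \right)} = S + 2 Z$ ($P{\left(Z,S \right)} = \left(S + Z\right) + Z = S + 2 Z$)
$u = -12$
$O{\left(V \right)} = 5 + V$ ($O{\left(V \right)} = \left(V + \left(-4 + 2 \cdot 4\right)\right) + 1 = \left(V + \left(-4 + 8\right)\right) + 1 = \left(V + 4\right) + 1 = \left(4 + V\right) + 1 = 5 + V$)
$\left(O{\left(7 \right)} + \left(u + \sqrt{4 - 10}\right)\right)^{2} = \left(\left(5 + 7\right) - \left(12 - \sqrt{4 - 10}\right)\right)^{2} = \left(12 - \left(12 - \sqrt{-6}\right)\right)^{2} = \left(12 - \left(12 - i \sqrt{6}\right)\right)^{2} = \left(i \sqrt{6}\right)^{2} = -6$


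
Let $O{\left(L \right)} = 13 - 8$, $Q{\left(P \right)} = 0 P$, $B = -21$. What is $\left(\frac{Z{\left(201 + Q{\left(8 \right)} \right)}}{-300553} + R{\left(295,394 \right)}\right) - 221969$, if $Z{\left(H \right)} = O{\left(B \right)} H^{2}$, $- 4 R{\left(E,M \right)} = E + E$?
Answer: $- \frac{133515964859}{601106} \approx -2.2212 \cdot 10^{5}$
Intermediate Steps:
$R{\left(E,M \right)} = - \frac{E}{2}$ ($R{\left(E,M \right)} = - \frac{E + E}{4} = - \frac{2 E}{4} = - \frac{E}{2}$)
$Q{\left(P \right)} = 0$
$O{\left(L \right)} = 5$
$Z{\left(H \right)} = 5 H^{2}$
$\left(\frac{Z{\left(201 + Q{\left(8 \right)} \right)}}{-300553} + R{\left(295,394 \right)}\right) - 221969 = \left(\frac{5 \left(201 + 0\right)^{2}}{-300553} - \frac{295}{2}\right) - 221969 = \left(5 \cdot 201^{2} \left(- \frac{1}{300553}\right) - \frac{295}{2}\right) - 221969 = \left(5 \cdot 40401 \left(- \frac{1}{300553}\right) - \frac{295}{2}\right) - 221969 = \left(202005 \left(- \frac{1}{300553}\right) - \frac{295}{2}\right) - 221969 = \left(- \frac{202005}{300553} - \frac{295}{2}\right) - 221969 = - \frac{89067145}{601106} - 221969 = - \frac{133515964859}{601106}$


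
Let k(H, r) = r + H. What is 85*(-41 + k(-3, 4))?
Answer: -3400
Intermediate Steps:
k(H, r) = H + r
85*(-41 + k(-3, 4)) = 85*(-41 + (-3 + 4)) = 85*(-41 + 1) = 85*(-40) = -3400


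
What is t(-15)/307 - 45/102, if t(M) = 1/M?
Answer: -69109/156570 ≈ -0.44139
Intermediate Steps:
t(-15)/307 - 45/102 = 1/(-15*307) - 45/102 = -1/15*1/307 - 45*1/102 = -1/4605 - 15/34 = -69109/156570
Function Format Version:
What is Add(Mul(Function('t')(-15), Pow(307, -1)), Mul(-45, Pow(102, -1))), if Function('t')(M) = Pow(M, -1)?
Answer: Rational(-69109, 156570) ≈ -0.44139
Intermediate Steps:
Add(Mul(Function('t')(-15), Pow(307, -1)), Mul(-45, Pow(102, -1))) = Add(Mul(Pow(-15, -1), Pow(307, -1)), Mul(-45, Pow(102, -1))) = Add(Mul(Rational(-1, 15), Rational(1, 307)), Mul(-45, Rational(1, 102))) = Add(Rational(-1, 4605), Rational(-15, 34)) = Rational(-69109, 156570)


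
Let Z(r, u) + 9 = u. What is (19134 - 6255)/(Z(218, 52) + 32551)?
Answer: 12879/32594 ≈ 0.39513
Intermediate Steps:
Z(r, u) = -9 + u
(19134 - 6255)/(Z(218, 52) + 32551) = (19134 - 6255)/((-9 + 52) + 32551) = 12879/(43 + 32551) = 12879/32594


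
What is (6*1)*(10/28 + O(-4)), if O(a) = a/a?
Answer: 57/7 ≈ 8.1429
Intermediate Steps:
O(a) = 1
(6*1)*(10/28 + O(-4)) = (6*1)*(10/28 + 1) = 6*(10*(1/28) + 1) = 6*(5/14 + 1) = 6*(19/14) = 57/7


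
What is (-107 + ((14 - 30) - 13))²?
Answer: 18496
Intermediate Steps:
(-107 + ((14 - 30) - 13))² = (-107 + (-16 - 13))² = (-107 - 29)² = (-136)² = 18496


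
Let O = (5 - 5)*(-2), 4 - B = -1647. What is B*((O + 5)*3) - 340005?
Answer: -315240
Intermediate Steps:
B = 1651 (B = 4 - 1*(-1647) = 4 + 1647 = 1651)
O = 0 (O = 0*(-2) = 0)
B*((O + 5)*3) - 340005 = 1651*((0 + 5)*3) - 340005 = 1651*(5*3) - 340005 = 1651*15 - 340005 = 24765 - 340005 = -315240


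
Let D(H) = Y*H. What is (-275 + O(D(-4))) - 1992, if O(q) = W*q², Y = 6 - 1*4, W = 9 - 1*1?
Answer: -1755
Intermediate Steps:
W = 8 (W = 9 - 1 = 8)
Y = 2 (Y = 6 - 4 = 2)
D(H) = 2*H
O(q) = 8*q²
(-275 + O(D(-4))) - 1992 = (-275 + 8*(2*(-4))²) - 1992 = (-275 + 8*(-8)²) - 1992 = (-275 + 8*64) - 1992 = (-275 + 512) - 1992 = 237 - 1992 = -1755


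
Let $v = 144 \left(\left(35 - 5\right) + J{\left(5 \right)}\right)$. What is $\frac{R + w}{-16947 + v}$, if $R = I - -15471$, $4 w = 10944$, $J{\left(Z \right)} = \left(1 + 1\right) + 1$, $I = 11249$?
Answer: $- \frac{29456}{12195} \approx -2.4154$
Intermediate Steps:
$J{\left(Z \right)} = 3$ ($J{\left(Z \right)} = 2 + 1 = 3$)
$w = 2736$ ($w = \frac{1}{4} \cdot 10944 = 2736$)
$v = 4752$ ($v = 144 \left(\left(35 - 5\right) + 3\right) = 144 \left(30 + 3\right) = 144 \cdot 33 = 4752$)
$R = 26720$ ($R = 11249 - -15471 = 11249 + 15471 = 26720$)
$\frac{R + w}{-16947 + v} = \frac{26720 + 2736}{-16947 + 4752} = \frac{29456}{-12195} = 29456 \left(- \frac{1}{12195}\right) = - \frac{29456}{12195}$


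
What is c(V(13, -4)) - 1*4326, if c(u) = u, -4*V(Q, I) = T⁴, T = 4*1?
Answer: -4390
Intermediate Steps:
T = 4
V(Q, I) = -64 (V(Q, I) = -¼*4⁴ = -¼*256 = -64)
c(V(13, -4)) - 1*4326 = -64 - 1*4326 = -64 - 4326 = -4390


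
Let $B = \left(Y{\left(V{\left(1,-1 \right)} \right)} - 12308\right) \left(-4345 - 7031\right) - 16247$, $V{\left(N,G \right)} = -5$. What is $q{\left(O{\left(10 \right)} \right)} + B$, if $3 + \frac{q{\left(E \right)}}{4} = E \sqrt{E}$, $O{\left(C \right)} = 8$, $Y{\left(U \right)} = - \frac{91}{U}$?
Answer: $\frac{698962529}{5} + 64 \sqrt{2} \approx 1.3979 \cdot 10^{8}$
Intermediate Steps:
$q{\left(E \right)} = -12 + 4 E^{\frac{3}{2}}$ ($q{\left(E \right)} = -12 + 4 E \sqrt{E} = -12 + 4 E^{\frac{3}{2}}$)
$B = \frac{698962589}{5}$ ($B = \left(- \frac{91}{-5} - 12308\right) \left(-4345 - 7031\right) - 16247 = \left(\left(-91\right) \left(- \frac{1}{5}\right) - 12308\right) \left(-11376\right) - 16247 = \left(\frac{91}{5} - 12308\right) \left(-11376\right) - 16247 = \left(- \frac{61449}{5}\right) \left(-11376\right) - 16247 = \frac{699043824}{5} - 16247 = \frac{698962589}{5} \approx 1.3979 \cdot 10^{8}$)
$q{\left(O{\left(10 \right)} \right)} + B = \left(-12 + 4 \cdot 8^{\frac{3}{2}}\right) + \frac{698962589}{5} = \left(-12 + 4 \cdot 16 \sqrt{2}\right) + \frac{698962589}{5} = \left(-12 + 64 \sqrt{2}\right) + \frac{698962589}{5} = \frac{698962529}{5} + 64 \sqrt{2}$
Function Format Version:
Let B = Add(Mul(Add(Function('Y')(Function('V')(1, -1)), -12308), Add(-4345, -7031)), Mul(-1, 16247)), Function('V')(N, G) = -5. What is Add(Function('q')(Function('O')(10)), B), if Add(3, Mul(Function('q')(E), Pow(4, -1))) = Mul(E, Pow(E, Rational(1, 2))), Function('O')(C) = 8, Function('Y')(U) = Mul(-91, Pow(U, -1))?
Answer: Add(Rational(698962529, 5), Mul(64, Pow(2, Rational(1, 2)))) ≈ 1.3979e+8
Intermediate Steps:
Function('q')(E) = Add(-12, Mul(4, Pow(E, Rational(3, 2)))) (Function('q')(E) = Add(-12, Mul(4, Mul(E, Pow(E, Rational(1, 2))))) = Add(-12, Mul(4, Pow(E, Rational(3, 2)))))
B = Rational(698962589, 5) (B = Add(Mul(Add(Mul(-91, Pow(-5, -1)), -12308), Add(-4345, -7031)), Mul(-1, 16247)) = Add(Mul(Add(Mul(-91, Rational(-1, 5)), -12308), -11376), -16247) = Add(Mul(Add(Rational(91, 5), -12308), -11376), -16247) = Add(Mul(Rational(-61449, 5), -11376), -16247) = Add(Rational(699043824, 5), -16247) = Rational(698962589, 5) ≈ 1.3979e+8)
Add(Function('q')(Function('O')(10)), B) = Add(Add(-12, Mul(4, Pow(8, Rational(3, 2)))), Rational(698962589, 5)) = Add(Add(-12, Mul(4, Mul(16, Pow(2, Rational(1, 2))))), Rational(698962589, 5)) = Add(Add(-12, Mul(64, Pow(2, Rational(1, 2)))), Rational(698962589, 5)) = Add(Rational(698962529, 5), Mul(64, Pow(2, Rational(1, 2))))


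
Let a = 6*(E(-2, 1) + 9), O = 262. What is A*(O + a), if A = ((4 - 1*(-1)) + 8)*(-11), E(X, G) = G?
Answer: -46046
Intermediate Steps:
a = 60 (a = 6*(1 + 9) = 6*10 = 60)
A = -143 (A = ((4 + 1) + 8)*(-11) = (5 + 8)*(-11) = 13*(-11) = -143)
A*(O + a) = -143*(262 + 60) = -143*322 = -46046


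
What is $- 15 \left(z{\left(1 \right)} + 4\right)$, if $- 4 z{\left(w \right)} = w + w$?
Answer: $- \frac{105}{2} \approx -52.5$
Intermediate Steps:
$z{\left(w \right)} = - \frac{w}{2}$ ($z{\left(w \right)} = - \frac{w + w}{4} = - \frac{2 w}{4} = - \frac{w}{2}$)
$- 15 \left(z{\left(1 \right)} + 4\right) = - 15 \left(\left(- \frac{1}{2}\right) 1 + 4\right) = - 15 \left(- \frac{1}{2} + 4\right) = \left(-15\right) \frac{7}{2} = - \frac{105}{2}$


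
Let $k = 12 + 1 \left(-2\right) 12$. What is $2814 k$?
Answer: $-33768$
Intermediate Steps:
$k = -12$ ($k = 12 - 24 = -12$)
$2814 k = 2814 \left(-12\right) = -33768$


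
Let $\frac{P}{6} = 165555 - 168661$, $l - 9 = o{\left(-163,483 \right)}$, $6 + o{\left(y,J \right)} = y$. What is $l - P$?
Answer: $18476$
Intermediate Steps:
$o{\left(y,J \right)} = -6 + y$
$l = -160$ ($l = 9 - 169 = -160$)
$P = -18636$ ($P = 6 \left(165555 - 168661\right) = 6 \left(-3106\right) = -18636$)
$l - P = -160 - -18636 = -160 + 18636 = 18476$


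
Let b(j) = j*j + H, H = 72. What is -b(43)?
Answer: -1921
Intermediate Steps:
b(j) = 72 + j² (b(j) = j*j + 72 = j² + 72 = 72 + j²)
-b(43) = -(72 + 43²) = -(72 + 1849) = -1*1921 = -1921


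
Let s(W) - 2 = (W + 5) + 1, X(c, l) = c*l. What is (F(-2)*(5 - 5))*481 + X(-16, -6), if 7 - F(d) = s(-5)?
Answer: 96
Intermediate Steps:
s(W) = 8 + W (s(W) = 2 + ((W + 5) + 1) = 2 + ((5 + W) + 1) = 2 + (6 + W) = 8 + W)
F(d) = 4 (F(d) = 7 - (8 - 5) = 7 - 1*3 = 7 - 3 = 4)
(F(-2)*(5 - 5))*481 + X(-16, -6) = (4*(5 - 5))*481 - 16*(-6) = (4*0)*481 + 96 = 0*481 + 96 = 0 + 96 = 96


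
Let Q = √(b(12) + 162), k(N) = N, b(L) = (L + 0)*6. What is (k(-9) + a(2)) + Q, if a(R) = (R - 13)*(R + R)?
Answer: -53 + 3*√26 ≈ -37.703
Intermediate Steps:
b(L) = 6*L (b(L) = L*6 = 6*L)
Q = 3*√26 (Q = √(6*12 + 162) = √(72 + 162) = √234 = 3*√26 ≈ 15.297)
a(R) = 2*R*(-13 + R) (a(R) = (-13 + R)*(2*R) = 2*R*(-13 + R))
(k(-9) + a(2)) + Q = (-9 + 2*2*(-13 + 2)) + 3*√26 = (-9 + 2*2*(-11)) + 3*√26 = (-9 - 44) + 3*√26 = -53 + 3*√26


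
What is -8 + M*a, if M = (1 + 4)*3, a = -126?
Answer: -1898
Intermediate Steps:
M = 15 (M = 5*3 = 15)
-8 + M*a = -8 + 15*(-126) = -8 - 1890 = -1898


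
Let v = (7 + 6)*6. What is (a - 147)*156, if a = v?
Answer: -10764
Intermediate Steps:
v = 78 (v = 13*6 = 78)
a = 78
(a - 147)*156 = (78 - 147)*156 = -69*156 = -10764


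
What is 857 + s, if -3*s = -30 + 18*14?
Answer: 783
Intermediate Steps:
s = -74 (s = -(-30 + 18*14)/3 = -(-30 + 252)/3 = -⅓*222 = -74)
857 + s = 857 - 74 = 783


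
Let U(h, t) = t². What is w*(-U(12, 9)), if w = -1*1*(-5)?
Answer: -405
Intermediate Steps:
w = 5 (w = -1*(-5) = 5)
w*(-U(12, 9)) = 5*(-1*9²) = 5*(-1*81) = 5*(-81) = -405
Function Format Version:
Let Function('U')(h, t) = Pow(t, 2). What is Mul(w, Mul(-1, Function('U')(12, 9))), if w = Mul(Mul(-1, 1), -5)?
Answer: -405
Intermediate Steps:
w = 5 (w = Mul(-1, -5) = 5)
Mul(w, Mul(-1, Function('U')(12, 9))) = Mul(5, Mul(-1, Pow(9, 2))) = Mul(5, Mul(-1, 81)) = Mul(5, -81) = -405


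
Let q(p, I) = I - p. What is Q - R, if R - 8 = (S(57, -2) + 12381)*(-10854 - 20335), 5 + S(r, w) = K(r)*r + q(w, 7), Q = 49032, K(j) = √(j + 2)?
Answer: 386324789 + 1777773*√59 ≈ 3.9998e+8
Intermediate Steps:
K(j) = √(2 + j)
S(r, w) = 2 - w + r*√(2 + r) (S(r, w) = -5 + (√(2 + r)*r + (7 - w)) = -5 + (r*√(2 + r) + (7 - w)) = -5 + (7 - w + r*√(2 + r)) = 2 - w + r*√(2 + r))
R = -386275757 - 1777773*√59 (R = 8 + ((2 - 1*(-2) + 57*√(2 + 57)) + 12381)*(-10854 - 20335) = 8 + ((2 + 2 + 57*√59) + 12381)*(-31189) = 8 + ((4 + 57*√59) + 12381)*(-31189) = 8 + (12385 + 57*√59)*(-31189) = 8 + (-386275765 - 1777773*√59) = -386275757 - 1777773*√59 ≈ -3.9993e+8)
Q - R = 49032 - (-386275757 - 1777773*√59) = 49032 + (386275757 + 1777773*√59) = 386324789 + 1777773*√59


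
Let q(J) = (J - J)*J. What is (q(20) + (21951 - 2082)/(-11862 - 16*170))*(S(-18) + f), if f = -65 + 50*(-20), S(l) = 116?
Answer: 18855681/14582 ≈ 1293.1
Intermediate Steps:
f = -1065 (f = -65 - 1000 = -1065)
q(J) = 0 (q(J) = 0*J = 0)
(q(20) + (21951 - 2082)/(-11862 - 16*170))*(S(-18) + f) = (0 + (21951 - 2082)/(-11862 - 16*170))*(116 - 1065) = (0 + 19869/(-11862 - 2720))*(-949) = (0 + 19869/(-14582))*(-949) = (0 + 19869*(-1/14582))*(-949) = (0 - 19869/14582)*(-949) = -19869/14582*(-949) = 18855681/14582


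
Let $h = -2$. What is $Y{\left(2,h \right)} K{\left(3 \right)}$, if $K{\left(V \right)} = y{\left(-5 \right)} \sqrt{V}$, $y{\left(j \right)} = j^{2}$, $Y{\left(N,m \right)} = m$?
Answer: $- 50 \sqrt{3} \approx -86.603$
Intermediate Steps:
$K{\left(V \right)} = 25 \sqrt{V}$ ($K{\left(V \right)} = \left(-5\right)^{2} \sqrt{V} = 25 \sqrt{V}$)
$Y{\left(2,h \right)} K{\left(3 \right)} = - 2 \cdot 25 \sqrt{3} = - 50 \sqrt{3}$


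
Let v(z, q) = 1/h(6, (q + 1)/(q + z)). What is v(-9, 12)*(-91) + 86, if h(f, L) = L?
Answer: 65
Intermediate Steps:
v(z, q) = (q + z)/(1 + q) (v(z, q) = 1/((q + 1)/(q + z)) = 1/((1 + q)/(q + z)) = (q + z)/(1 + q))
v(-9, 12)*(-91) + 86 = ((12 - 9)/(1 + 12))*(-91) + 86 = (3/13)*(-91) + 86 = -21 + 86 = 65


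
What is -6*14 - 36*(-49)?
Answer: 1680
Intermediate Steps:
-6*14 - 36*(-49) = -84 + 1764 = 1680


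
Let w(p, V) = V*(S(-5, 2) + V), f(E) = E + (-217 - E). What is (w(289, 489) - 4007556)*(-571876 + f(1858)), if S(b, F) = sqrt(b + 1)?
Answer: 2155895284455 - 559506954*I ≈ 2.1559e+12 - 5.5951e+8*I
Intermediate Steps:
f(E) = -217
S(b, F) = sqrt(1 + b)
w(p, V) = V*(V + 2*I) (w(p, V) = V*(sqrt(1 - 5) + V) = V*(sqrt(-4) + V) = V*(2*I + V) = V*(V + 2*I))
(w(289, 489) - 4007556)*(-571876 + f(1858)) = (489*(489 + 2*I) - 4007556)*(-571876 - 217) = ((239121 + 978*I) - 4007556)*(-572093) = (-3768435 + 978*I)*(-572093) = 2155895284455 - 559506954*I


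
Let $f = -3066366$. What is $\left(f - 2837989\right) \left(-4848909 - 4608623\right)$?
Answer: $55840626351860$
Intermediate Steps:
$\left(f - 2837989\right) \left(-4848909 - 4608623\right) = \left(-3066366 - 2837989\right) \left(-4848909 - 4608623\right) = \left(-5904355\right) \left(-9457532\right) = 55840626351860$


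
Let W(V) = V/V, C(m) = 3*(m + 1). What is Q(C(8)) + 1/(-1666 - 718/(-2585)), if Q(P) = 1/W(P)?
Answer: 4303307/4305892 ≈ 0.99940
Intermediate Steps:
C(m) = 3 + 3*m (C(m) = 3*(1 + m) = 3 + 3*m)
W(V) = 1
Q(P) = 1 (Q(P) = 1/1 = 1)
Q(C(8)) + 1/(-1666 - 718/(-2585)) = 1 + 1/(-1666 - 718/(-2585)) = 1 + 1/(-1666 - 718*(-1/2585)) = 1 + 1/(-1666 + 718/2585) = 1 + 1/(-4305892/2585) = 1 - 2585/4305892 = 4303307/4305892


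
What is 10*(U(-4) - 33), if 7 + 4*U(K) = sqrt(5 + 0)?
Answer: -695/2 + 5*sqrt(5)/2 ≈ -341.91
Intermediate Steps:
U(K) = -7/4 + sqrt(5)/4 (U(K) = -7/4 + sqrt(5 + 0)/4 = -7/4 + sqrt(5)/4)
10*(U(-4) - 33) = 10*((-7/4 + sqrt(5)/4) - 33) = 10*(-139/4 + sqrt(5)/4) = -695/2 + 5*sqrt(5)/2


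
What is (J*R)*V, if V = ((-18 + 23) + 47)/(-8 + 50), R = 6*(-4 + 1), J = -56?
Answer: 1248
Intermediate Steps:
R = -18 (R = 6*(-3) = -18)
V = 26/21 (V = (5 + 47)/42 = 52*(1/42) = 26/21 ≈ 1.2381)
(J*R)*V = -56*(-18)*(26/21) = 1008*(26/21) = 1248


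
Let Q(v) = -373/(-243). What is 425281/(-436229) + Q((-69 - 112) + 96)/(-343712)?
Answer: -35520489199913/36434725517664 ≈ -0.97491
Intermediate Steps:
Q(v) = 373/243 (Q(v) = -373*(-1/243) = 373/243)
425281/(-436229) + Q((-69 - 112) + 96)/(-343712) = 425281/(-436229) + (373/243)/(-343712) = 425281*(-1/436229) + (373/243)*(-1/343712) = -425281/436229 - 373/83522016 = -35520489199913/36434725517664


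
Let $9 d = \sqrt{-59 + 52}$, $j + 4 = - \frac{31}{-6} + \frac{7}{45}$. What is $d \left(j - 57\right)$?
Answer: $- \frac{5011 i \sqrt{7}}{810} \approx - 16.368 i$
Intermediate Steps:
$j = \frac{119}{90}$ ($j = -4 + \left(- \frac{31}{-6} + \frac{7}{45}\right) = -4 + \left(\left(-31\right) \left(- \frac{1}{6}\right) + 7 \cdot \frac{1}{45}\right) = -4 + \left(\frac{31}{6} + \frac{7}{45}\right) = -4 + \frac{479}{90} = \frac{119}{90} \approx 1.3222$)
$d = \frac{i \sqrt{7}}{9}$ ($d = \frac{\sqrt{-59 + 52}}{9} = \frac{\sqrt{-7}}{9} = \frac{i \sqrt{7}}{9} \approx 0.29397 i$)
$d \left(j - 57\right) = \frac{i \sqrt{7}}{9} \left(\frac{119}{90} - 57\right) = \frac{i \sqrt{7}}{9} \left(- \frac{5011}{90}\right) = - \frac{5011 i \sqrt{7}}{810}$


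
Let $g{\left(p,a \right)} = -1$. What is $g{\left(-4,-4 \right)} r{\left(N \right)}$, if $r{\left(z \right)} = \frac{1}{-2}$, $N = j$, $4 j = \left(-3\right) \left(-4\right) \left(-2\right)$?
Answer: $\frac{1}{2} \approx 0.5$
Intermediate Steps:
$j = -6$ ($j = \frac{\left(-3\right) \left(-4\right) \left(-2\right)}{4} = \frac{12 \left(-2\right)}{4} = \frac{1}{4} \left(-24\right) = -6$)
$N = -6$
$r{\left(z \right)} = - \frac{1}{2}$
$g{\left(-4,-4 \right)} r{\left(N \right)} = \left(-1\right) \left(- \frac{1}{2}\right) = \frac{1}{2}$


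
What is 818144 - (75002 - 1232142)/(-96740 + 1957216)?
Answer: 380534608421/465119 ≈ 8.1815e+5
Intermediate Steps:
818144 - (75002 - 1232142)/(-96740 + 1957216) = 818144 - (-1157140)/1860476 = 818144 - 1*(-289285/465119) = 818144 + 289285/465119 = 380534608421/465119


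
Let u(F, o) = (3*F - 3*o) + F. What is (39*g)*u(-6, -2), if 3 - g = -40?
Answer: -30186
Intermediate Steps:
g = 43 (g = 3 - 1*(-40) = 3 + 40 = 43)
u(F, o) = -3*o + 4*F (u(F, o) = (-3*o + 3*F) + F = -3*o + 4*F)
(39*g)*u(-6, -2) = (39*43)*(-3*(-2) + 4*(-6)) = 1677*(6 - 24) = 1677*(-18) = -30186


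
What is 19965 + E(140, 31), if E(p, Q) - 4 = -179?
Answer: 19790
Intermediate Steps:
E(p, Q) = -175 (E(p, Q) = 4 - 179 = -175)
19965 + E(140, 31) = 19965 - 175 = 19790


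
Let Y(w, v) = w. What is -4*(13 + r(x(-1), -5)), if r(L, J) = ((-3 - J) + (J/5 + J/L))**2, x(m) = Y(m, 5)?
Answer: -196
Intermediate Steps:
x(m) = m
r(L, J) = (-3 - 4*J/5 + J/L)**2 (r(L, J) = ((-3 - J) + (J*(1/5) + J/L))**2 = ((-3 - J) + (J/5 + J/L))**2 = (-3 - 4*J/5 + J/L)**2)
-4*(13 + r(x(-1), -5)) = -4*(13 + (1/25)*(-5*(-5) + 15*(-1) + 4*(-5)*(-1))**2/(-1)**2) = -4*(13 + (1/25)*1*(25 - 15 + 20)**2) = -4*(13 + (1/25)*1*30**2) = -4*(13 + (1/25)*1*900) = -4*(13 + 36) = -4*49 = -196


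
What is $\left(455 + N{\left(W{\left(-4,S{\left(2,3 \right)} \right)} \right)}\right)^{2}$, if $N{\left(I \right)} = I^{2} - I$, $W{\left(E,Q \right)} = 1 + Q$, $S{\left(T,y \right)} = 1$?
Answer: $208849$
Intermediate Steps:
$\left(455 + N{\left(W{\left(-4,S{\left(2,3 \right)} \right)} \right)}\right)^{2} = \left(455 + \left(1 + 1\right) \left(-1 + \left(1 + 1\right)\right)\right)^{2} = \left(455 + 2 \left(-1 + 2\right)\right)^{2} = \left(455 + 2 \cdot 1\right)^{2} = \left(455 + 2\right)^{2} = 457^{2} = 208849$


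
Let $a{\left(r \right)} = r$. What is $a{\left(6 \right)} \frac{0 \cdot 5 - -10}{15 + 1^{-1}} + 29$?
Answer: $\frac{131}{4} \approx 32.75$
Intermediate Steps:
$a{\left(6 \right)} \frac{0 \cdot 5 - -10}{15 + 1^{-1}} + 29 = 6 \frac{0 \cdot 5 - -10}{15 + 1^{-1}} + 29 = 6 \frac{0 + 10}{15 + 1} + 29 = 6 \cdot \frac{10}{16} + 29 = 6 \cdot 10 \cdot \frac{1}{16} + 29 = 6 \cdot \frac{5}{8} + 29 = \frac{15}{4} + 29 = \frac{131}{4}$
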